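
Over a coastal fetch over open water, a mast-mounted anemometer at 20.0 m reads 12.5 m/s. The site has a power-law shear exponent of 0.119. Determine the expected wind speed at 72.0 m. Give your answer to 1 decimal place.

14.6 m/s

Power-law profile: V₂ = V₁ · (z₂/z₁)^α
V₂ = 12.5 × (72.0/20.0)^0.119 = 12.5 × (3.6000)^0.119
    = 12.5 × 1.1647 = 14.5583 m/s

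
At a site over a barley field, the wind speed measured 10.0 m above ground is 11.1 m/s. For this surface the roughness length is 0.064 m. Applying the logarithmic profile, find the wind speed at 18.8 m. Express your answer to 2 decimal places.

Log law: V(z) ∝ ln(z/z₀), so V₂/V₁ = ln(z₂/z₀) / ln(z₁/z₀).
ln(18.8/0.064) = 5.6827, ln(10.0/0.064) = 5.0515
V₂ = 11.1 × 5.6827/5.0515 = 11.1 × 1.1250 = 12.4871 m/s

12.49 m/s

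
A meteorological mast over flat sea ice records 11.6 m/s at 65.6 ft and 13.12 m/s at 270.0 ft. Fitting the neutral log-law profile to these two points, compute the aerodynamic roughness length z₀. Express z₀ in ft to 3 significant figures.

Log law: V(z) ∝ ln(z/z₀). With r = V₁/V₂ = 11.6/13.12 = 0.88415,
r · ln(z₂/z₀) = ln(z₁/z₀) ⇒ ln z₀ = (ln z₁ − r·ln z₂)/(1 − r)
ln z₀ = (4.18358 − 0.88415×5.59842) / 0.11585 = -6.6139
z₀ = exp(-6.6139) = 0.001342 ft

z₀ ≈ 0.00134 ft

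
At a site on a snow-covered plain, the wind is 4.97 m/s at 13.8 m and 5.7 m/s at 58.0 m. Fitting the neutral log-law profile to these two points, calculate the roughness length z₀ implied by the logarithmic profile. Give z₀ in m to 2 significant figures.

z₀ ≈ 0.00078 m

Log law: V(z) ∝ ln(z/z₀). With r = V₁/V₂ = 4.97/5.7 = 0.87193,
r · ln(z₂/z₀) = ln(z₁/z₀) ⇒ ln z₀ = (ln z₁ − r·ln z₂)/(1 − r)
ln z₀ = (2.62467 − 0.87193×4.06044) / 0.12807 = -7.1504
z₀ = exp(-7.1504) = 0.0007846 m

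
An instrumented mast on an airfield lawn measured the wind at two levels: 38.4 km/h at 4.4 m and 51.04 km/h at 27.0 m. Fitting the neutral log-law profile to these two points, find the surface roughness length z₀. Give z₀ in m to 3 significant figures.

z₀ ≈ 0.0178 m

Log law: V(z) ∝ ln(z/z₀). With r = V₁/V₂ = 38.4/51.04 = 0.75235,
r · ln(z₂/z₀) = ln(z₁/z₀) ⇒ ln z₀ = (ln z₁ − r·ln z₂)/(1 − r)
ln z₀ = (1.48160 − 0.75235×3.29584) / 0.24765 = -4.0300
z₀ = exp(-4.0300) = 0.01777 m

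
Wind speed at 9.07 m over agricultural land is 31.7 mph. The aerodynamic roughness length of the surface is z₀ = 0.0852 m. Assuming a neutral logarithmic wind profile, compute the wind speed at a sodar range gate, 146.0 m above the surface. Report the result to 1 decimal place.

50.6 mph

Log law: V(z) ∝ ln(z/z₀), so V₂/V₁ = ln(z₂/z₀) / ln(z₁/z₀).
ln(146.0/0.0852) = 7.4464, ln(9.07/0.0852) = 4.6677
V₂ = 31.7 × 7.4464/4.6677 = 31.7 × 1.5953 = 50.5706 mph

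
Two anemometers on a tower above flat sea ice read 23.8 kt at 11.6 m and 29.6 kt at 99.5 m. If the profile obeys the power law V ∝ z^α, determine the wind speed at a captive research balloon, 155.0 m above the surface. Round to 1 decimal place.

First find α: α = ln(V₂/V₁)/ln(z₂/z₁) = ln(29.6/23.8)/ln(99.5/11.6) = 0.21809/2.14915 = 0.1015
Extrapolate from 99.5 m to 155.0 m: V₃ = 29.6 × (155.0/99.5)^0.1015 = 29.6 × 1.0460 = 30.9618 kt

31.0 kt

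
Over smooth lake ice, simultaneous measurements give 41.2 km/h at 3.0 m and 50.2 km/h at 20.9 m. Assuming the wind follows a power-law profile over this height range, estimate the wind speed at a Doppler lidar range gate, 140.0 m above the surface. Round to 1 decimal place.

60.9 km/h

First find α: α = ln(V₂/V₁)/ln(z₂/z₁) = ln(50.2/41.2)/ln(20.9/3.0) = 0.19758/1.94114 = 0.1018
Extrapolate from 20.9 m to 140.0 m: V₃ = 50.2 × (140.0/20.9)^0.1018 = 50.2 × 1.2136 = 60.9222 km/h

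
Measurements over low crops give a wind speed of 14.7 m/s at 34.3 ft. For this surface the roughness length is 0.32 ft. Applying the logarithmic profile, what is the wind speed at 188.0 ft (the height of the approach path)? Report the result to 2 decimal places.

Log law: V(z) ∝ ln(z/z₀), so V₂/V₁ = ln(z₂/z₀) / ln(z₁/z₀).
ln(188.0/0.32) = 6.3759, ln(34.3/0.32) = 4.6746
V₂ = 14.7 × 6.3759/4.6746 = 14.7 × 1.3639 = 20.0500 m/s

20.05 m/s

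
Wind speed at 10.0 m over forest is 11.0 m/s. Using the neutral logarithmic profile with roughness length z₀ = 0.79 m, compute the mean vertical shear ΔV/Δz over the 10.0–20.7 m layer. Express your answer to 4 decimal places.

0.2947 m/s/m

Log law: V₂ = V₁ · ln(z₂/z₀)/ln(z₁/z₀) = 11.0 × 3.2659/2.5383 = 14.1529 m/s
ΔV/Δz = (14.1529 − 11.0)/(20.7 − 10.0) = 3.1529/10.7000 = 0.29466 m/s/m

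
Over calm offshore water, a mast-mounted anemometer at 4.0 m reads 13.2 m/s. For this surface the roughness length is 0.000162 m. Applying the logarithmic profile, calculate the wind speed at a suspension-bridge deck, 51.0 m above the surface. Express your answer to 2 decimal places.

Log law: V(z) ∝ ln(z/z₀), so V₂/V₁ = ln(z₂/z₀) / ln(z₁/z₀).
ln(51.0/0.000162) = 12.6597, ln(4.0/0.000162) = 10.1142
V₂ = 13.2 × 12.6597/10.1142 = 13.2 × 1.2517 = 16.5222 m/s

16.52 m/s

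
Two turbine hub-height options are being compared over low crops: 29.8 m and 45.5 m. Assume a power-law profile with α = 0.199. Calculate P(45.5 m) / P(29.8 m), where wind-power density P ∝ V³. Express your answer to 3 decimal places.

Speed ratio: V_B/V_A = (z_B/z_A)^α = (45.5/29.8)^0.199 = (1.5268)^0.199 = 1.08787
Power-density ratio: P_B/P_A = (V_B/V_A)³ = (1.08787)³ = 1.28744

1.287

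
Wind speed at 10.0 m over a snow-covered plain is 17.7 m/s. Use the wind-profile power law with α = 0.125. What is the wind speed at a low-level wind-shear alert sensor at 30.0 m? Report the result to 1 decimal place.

Power-law profile: V₂ = V₁ · (z₂/z₁)^α
V₂ = 17.7 × (30.0/10.0)^0.125 = 17.7 × (3.0000)^0.125
    = 17.7 × 1.1472 = 20.3055 m/s

20.3 m/s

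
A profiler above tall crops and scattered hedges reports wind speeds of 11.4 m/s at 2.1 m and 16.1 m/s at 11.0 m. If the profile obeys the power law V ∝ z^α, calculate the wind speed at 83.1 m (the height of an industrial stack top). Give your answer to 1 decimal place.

24.5 m/s

First find α: α = ln(V₂/V₁)/ln(z₂/z₁) = ln(16.1/11.4)/ln(11.0/2.1) = 0.34521/1.65596 = 0.2085
Extrapolate from 11.0 m to 83.1 m: V₃ = 16.1 × (83.1/11.0)^0.2085 = 16.1 × 1.5243 = 24.5414 m/s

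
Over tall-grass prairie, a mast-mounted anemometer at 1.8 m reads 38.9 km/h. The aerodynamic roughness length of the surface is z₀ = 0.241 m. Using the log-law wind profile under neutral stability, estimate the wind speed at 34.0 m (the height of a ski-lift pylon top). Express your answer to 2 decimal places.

Log law: V(z) ∝ ln(z/z₀), so V₂/V₁ = ln(z₂/z₀) / ln(z₁/z₀).
ln(34.0/0.241) = 4.9493, ln(1.8/0.241) = 2.0107
V₂ = 38.9 × 4.9493/2.0107 = 38.9 × 2.4614 = 95.7498 km/h

95.75 km/h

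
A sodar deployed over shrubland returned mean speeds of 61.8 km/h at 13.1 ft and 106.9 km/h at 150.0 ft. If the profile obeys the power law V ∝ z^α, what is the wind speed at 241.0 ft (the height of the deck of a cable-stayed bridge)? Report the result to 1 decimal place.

First find α: α = ln(V₂/V₁)/ln(z₂/z₁) = ln(106.9/61.8)/ln(150.0/13.1) = 0.54799/2.43802 = 0.2248
Extrapolate from 150.0 ft to 241.0 ft: V₃ = 106.9 × (241.0/150.0)^0.2248 = 106.9 × 1.1125 = 118.9223 km/h

118.9 km/h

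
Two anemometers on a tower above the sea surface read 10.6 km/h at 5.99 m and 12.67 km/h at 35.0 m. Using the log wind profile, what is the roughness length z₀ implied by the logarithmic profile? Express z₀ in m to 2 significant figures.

z₀ ≈ 0.00071 m

Log law: V(z) ∝ ln(z/z₀). With r = V₁/V₂ = 10.6/12.67 = 0.83662,
r · ln(z₂/z₀) = ln(z₁/z₀) ⇒ ln z₀ = (ln z₁ − r·ln z₂)/(1 − r)
ln z₀ = (1.79009 − 0.83662×3.55535) / 0.16338 = -7.2494
z₀ = exp(-7.2494) = 0.0007106 m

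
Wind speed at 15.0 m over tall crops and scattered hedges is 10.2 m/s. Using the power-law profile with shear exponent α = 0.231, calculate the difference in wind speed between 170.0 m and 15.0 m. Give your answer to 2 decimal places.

7.67 m/s

Power law: V₂ = V₁ · (z₂/z₁)^α = 10.2 × (11.3333)^0.231 = 17.8713 m/s
ΔV = 17.8713 − 10.2 = 7.6713 m/s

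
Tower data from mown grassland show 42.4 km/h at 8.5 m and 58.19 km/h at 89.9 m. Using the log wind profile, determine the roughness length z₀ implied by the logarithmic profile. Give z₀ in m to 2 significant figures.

Log law: V(z) ∝ ln(z/z₀). With r = V₁/V₂ = 42.4/58.19 = 0.72865,
r · ln(z₂/z₀) = ln(z₁/z₀) ⇒ ln z₀ = (ln z₁ − r·ln z₂)/(1 − r)
ln z₀ = (2.14007 − 0.72865×4.49870) / 0.27135 = -4.1934
z₀ = exp(-4.1934) = 0.01509 m

z₀ ≈ 0.015 m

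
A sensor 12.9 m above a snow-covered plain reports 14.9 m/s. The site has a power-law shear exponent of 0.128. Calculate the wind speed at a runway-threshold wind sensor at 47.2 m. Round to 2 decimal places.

17.59 m/s

Power-law profile: V₂ = V₁ · (z₂/z₁)^α
V₂ = 14.9 × (47.2/12.9)^0.128 = 14.9 × (3.6589)^0.128
    = 14.9 × 1.1806 = 17.5912 m/s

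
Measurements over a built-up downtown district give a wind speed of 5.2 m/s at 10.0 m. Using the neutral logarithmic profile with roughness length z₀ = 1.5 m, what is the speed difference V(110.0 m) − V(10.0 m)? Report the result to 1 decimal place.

Log law: V₂ = V₁ · ln(z₂/z₀)/ln(z₁/z₀) = 5.2 × 4.2950/1.8971 = 11.7726 m/s
ΔV = 11.7726 − 5.2 = 6.5726 m/s

6.6 m/s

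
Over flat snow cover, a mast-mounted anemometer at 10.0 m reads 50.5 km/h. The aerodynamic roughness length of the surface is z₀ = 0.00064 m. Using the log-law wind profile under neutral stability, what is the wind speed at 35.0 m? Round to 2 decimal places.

57.05 km/h

Log law: V(z) ∝ ln(z/z₀), so V₂/V₁ = ln(z₂/z₀) / ln(z₁/z₀).
ln(35.0/0.00064) = 10.9094, ln(10.0/0.00064) = 9.6566
V₂ = 50.5 × 10.9094/9.6566 = 50.5 × 1.1297 = 57.0514 km/h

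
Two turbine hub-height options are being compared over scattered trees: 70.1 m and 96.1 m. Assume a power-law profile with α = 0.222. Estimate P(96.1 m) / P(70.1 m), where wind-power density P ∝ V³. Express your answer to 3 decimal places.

Speed ratio: V_B/V_A = (z_B/z_A)^α = (96.1/70.1)^0.222 = (1.3709)^0.222 = 1.07254
Power-density ratio: P_B/P_A = (V_B/V_A)³ = (1.07254)³ = 1.23380

1.234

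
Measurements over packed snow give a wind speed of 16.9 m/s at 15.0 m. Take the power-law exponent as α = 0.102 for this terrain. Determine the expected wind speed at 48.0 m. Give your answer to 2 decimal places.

Power-law profile: V₂ = V₁ · (z₂/z₁)^α
V₂ = 16.9 × (48.0/15.0)^0.102 = 16.9 × (3.2000)^0.102
    = 16.9 × 1.1260 = 19.0288 m/s

19.03 m/s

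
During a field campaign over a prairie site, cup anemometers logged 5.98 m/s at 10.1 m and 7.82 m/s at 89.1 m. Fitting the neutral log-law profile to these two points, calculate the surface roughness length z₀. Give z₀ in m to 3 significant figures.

Log law: V(z) ∝ ln(z/z₀). With r = V₁/V₂ = 5.98/7.82 = 0.76471,
r · ln(z₂/z₀) = ln(z₁/z₀) ⇒ ln z₀ = (ln z₁ − r·ln z₂)/(1 − r)
ln z₀ = (2.31254 − 0.76471×4.48976) / 0.23529 = -4.7634
z₀ = exp(-4.7634) = 0.008536 m

z₀ ≈ 0.00854 m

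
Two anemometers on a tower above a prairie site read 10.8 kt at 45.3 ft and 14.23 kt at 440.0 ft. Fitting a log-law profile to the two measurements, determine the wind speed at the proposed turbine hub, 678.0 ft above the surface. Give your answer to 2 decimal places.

14.88 kt

Log law: V ∝ ln(z/z₀). From the pair, with r = V₁/V₂ = 0.75896,
ln z₀ = (ln z₁ − r·ln z₂)/(1 − r) = (3.8133 − 0.75896×6.0868)/0.24104 = -3.3451 → z₀ = 0.03526 ft
V₃ = V₁ · ln(z₃/z₀)/ln(z₁/z₀) = 10.8 × 9.8643/7.1584 = 14.8823 kt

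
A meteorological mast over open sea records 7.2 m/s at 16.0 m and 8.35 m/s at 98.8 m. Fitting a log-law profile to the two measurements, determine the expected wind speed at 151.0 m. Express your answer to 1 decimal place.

8.6 m/s

Log law: V ∝ ln(z/z₀). From the pair, with r = V₁/V₂ = 0.86228,
ln z₀ = (ln z₁ − r·ln z₂)/(1 − r) = (2.7726 − 0.86228×4.5931)/0.13772 = -8.6254 → z₀ = 0.0001795 m
V₃ = V₁ · ln(z₃/z₀)/ln(z₁/z₀) = 7.2 × 13.6427/11.3980 = 8.6180 m/s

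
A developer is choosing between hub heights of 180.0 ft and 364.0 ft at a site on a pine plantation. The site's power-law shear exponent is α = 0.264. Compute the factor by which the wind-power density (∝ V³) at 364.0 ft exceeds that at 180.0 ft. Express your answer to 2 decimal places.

1.75

Speed ratio: V_B/V_A = (z_B/z_A)^α = (364.0/180.0)^0.264 = (2.0222)^0.264 = 1.20431
Power-density ratio: P_B/P_A = (V_B/V_A)³ = (1.20431)³ = 1.74669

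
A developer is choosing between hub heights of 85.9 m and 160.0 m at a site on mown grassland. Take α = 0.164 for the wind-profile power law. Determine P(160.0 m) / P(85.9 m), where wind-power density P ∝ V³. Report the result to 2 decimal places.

1.36

Speed ratio: V_B/V_A = (z_B/z_A)^α = (160.0/85.9)^0.164 = (1.8626)^0.164 = 1.10739
Power-density ratio: P_B/P_A = (V_B/V_A)³ = (1.10739)³ = 1.35801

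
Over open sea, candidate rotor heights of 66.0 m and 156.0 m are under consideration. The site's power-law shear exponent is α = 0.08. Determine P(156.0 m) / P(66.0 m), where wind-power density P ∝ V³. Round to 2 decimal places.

Speed ratio: V_B/V_A = (z_B/z_A)^α = (156.0/66.0)^0.08 = (2.3636)^0.08 = 1.07124
Power-density ratio: P_B/P_A = (V_B/V_A)³ = (1.07124)³ = 1.22930

1.23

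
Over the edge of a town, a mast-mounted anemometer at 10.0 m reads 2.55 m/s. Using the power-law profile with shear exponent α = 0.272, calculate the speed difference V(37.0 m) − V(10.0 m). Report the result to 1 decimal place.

Power law: V₂ = V₁ · (z₂/z₁)^α = 2.55 × (3.7000)^0.272 = 3.6399 m/s
ΔV = 3.6399 − 2.55 = 1.0899 m/s

1.1 m/s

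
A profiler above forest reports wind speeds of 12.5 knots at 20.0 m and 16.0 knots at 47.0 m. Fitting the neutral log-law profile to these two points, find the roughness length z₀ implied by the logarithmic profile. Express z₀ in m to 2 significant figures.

z₀ ≈ 0.95 m

Log law: V(z) ∝ ln(z/z₀). With r = V₁/V₂ = 12.5/16.0 = 0.78125,
r · ln(z₂/z₀) = ln(z₁/z₀) ⇒ ln z₀ = (ln z₁ − r·ln z₂)/(1 − r)
ln z₀ = (2.99573 − 0.78125×3.85015) / 0.21875 = -0.0558
z₀ = exp(-0.0558) = 0.9458 m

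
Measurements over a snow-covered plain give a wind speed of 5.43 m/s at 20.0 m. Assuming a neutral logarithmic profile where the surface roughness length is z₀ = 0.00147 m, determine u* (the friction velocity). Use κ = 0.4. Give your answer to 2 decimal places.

u* ≈ 0.23 m/s

Log law: V(z) = (u*/κ) · ln(z/z₀) ⇒ u* = κ · V / ln(z/z₀)
u* = 0.4 × 5.43 / ln(20.0/0.00147) = 0.4 × 5.43 / 9.5182
   = 2.1720 / 9.5182 = 0.2282 m/s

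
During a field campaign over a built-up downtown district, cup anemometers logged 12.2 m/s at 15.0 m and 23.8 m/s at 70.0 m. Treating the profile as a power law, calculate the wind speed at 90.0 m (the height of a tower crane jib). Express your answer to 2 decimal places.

First find α: α = ln(V₂/V₁)/ln(z₂/z₁) = ln(23.8/12.2)/ln(70.0/15.0) = 0.66825/1.54045 = 0.4338
Extrapolate from 70.0 m to 90.0 m: V₃ = 23.8 × (90.0/70.0)^0.4338 = 23.8 × 1.1152 = 26.5414 m/s

26.54 m/s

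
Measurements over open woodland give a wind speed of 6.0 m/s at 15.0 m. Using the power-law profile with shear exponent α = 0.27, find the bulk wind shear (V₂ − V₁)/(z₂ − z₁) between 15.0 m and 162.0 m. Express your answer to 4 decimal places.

Power law: V₂ = V₁ · (z₂/z₁)^α = 6.0 × (10.8000)^0.27 = 11.4071 m/s
ΔV/Δz = (11.4071 − 6.0)/(162.0 − 15.0) = 5.4071/147.0000 = 0.03678 m/s/m

0.0368 m/s/m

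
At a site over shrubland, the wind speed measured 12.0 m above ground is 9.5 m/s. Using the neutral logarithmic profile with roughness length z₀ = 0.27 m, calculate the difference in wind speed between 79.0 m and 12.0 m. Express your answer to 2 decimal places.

4.72 m/s

Log law: V₂ = V₁ · ln(z₂/z₀)/ln(z₁/z₀) = 9.5 × 5.6788/3.7942 = 14.2185 m/s
ΔV = 14.2185 − 9.5 = 4.7185 m/s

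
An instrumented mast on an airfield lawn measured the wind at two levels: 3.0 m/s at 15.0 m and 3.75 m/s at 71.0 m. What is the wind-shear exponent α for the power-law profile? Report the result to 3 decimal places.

α ≈ 0.144

Power law: V₂/V₁ = (z₂/z₁)^α ⇒ α = ln(V₂/V₁) / ln(z₂/z₁)
α = ln(3.75/3.0) / ln(71.0/15.0) = ln(1.2500) / ln(4.7333)
  = 0.22314 / 1.55463 = 0.14353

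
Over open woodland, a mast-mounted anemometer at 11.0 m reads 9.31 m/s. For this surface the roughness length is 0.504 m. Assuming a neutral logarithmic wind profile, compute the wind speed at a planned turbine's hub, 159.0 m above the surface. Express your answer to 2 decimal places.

17.38 m/s

Log law: V(z) ∝ ln(z/z₀), so V₂/V₁ = ln(z₂/z₀) / ln(z₁/z₀).
ln(159.0/0.504) = 5.7541, ln(11.0/0.504) = 3.0831
V₂ = 9.31 × 5.7541/3.0831 = 9.31 × 1.8663 = 17.3757 m/s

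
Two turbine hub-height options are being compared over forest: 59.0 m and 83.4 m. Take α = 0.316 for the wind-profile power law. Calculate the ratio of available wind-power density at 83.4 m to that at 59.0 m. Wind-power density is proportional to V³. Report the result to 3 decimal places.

1.388

Speed ratio: V_B/V_A = (z_B/z_A)^α = (83.4/59.0)^0.316 = (1.4136)^0.316 = 1.11558
Power-density ratio: P_B/P_A = (V_B/V_A)³ = (1.11558)³ = 1.38835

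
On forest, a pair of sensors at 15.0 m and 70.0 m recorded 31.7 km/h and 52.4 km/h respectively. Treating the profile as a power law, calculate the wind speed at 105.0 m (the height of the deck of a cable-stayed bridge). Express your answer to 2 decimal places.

59.81 km/h

First find α: α = ln(V₂/V₁)/ln(z₂/z₁) = ln(52.4/31.7)/ln(70.0/15.0) = 0.50259/1.54045 = 0.3263
Extrapolate from 70.0 m to 105.0 m: V₃ = 52.4 × (105.0/70.0)^0.3263 = 52.4 × 1.1414 = 59.8113 km/h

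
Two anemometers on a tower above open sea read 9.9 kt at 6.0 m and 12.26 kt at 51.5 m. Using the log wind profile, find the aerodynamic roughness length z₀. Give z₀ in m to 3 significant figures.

z₀ ≈ 0.000727 m

Log law: V(z) ∝ ln(z/z₀). With r = V₁/V₂ = 9.9/12.26 = 0.80750,
r · ln(z₂/z₀) = ln(z₁/z₀) ⇒ ln z₀ = (ln z₁ − r·ln z₂)/(1 − r)
ln z₀ = (1.79176 − 0.80750×3.94158) / 0.19250 = -7.2266
z₀ = exp(-7.2266) = 0.0007270 m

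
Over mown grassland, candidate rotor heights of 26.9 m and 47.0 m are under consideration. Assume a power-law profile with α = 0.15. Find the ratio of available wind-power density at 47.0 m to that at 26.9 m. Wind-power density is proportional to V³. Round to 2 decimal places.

1.29

Speed ratio: V_B/V_A = (z_B/z_A)^α = (47.0/26.9)^0.15 = (1.7472)^0.15 = 1.08731
Power-density ratio: P_B/P_A = (V_B/V_A)³ = (1.08731)³ = 1.28545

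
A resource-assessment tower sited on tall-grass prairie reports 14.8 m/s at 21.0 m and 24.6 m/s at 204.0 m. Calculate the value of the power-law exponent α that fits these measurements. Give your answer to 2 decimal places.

Power law: V₂/V₁ = (z₂/z₁)^α ⇒ α = ln(V₂/V₁) / ln(z₂/z₁)
α = ln(24.6/14.8) / ln(204.0/21.0) = ln(1.6622) / ln(9.7143)
  = 0.50812 / 2.27360 = 0.22349

α ≈ 0.22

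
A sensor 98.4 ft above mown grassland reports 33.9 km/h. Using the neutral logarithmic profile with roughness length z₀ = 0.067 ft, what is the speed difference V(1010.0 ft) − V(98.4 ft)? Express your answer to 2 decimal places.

Log law: V₂ = V₁ · ln(z₂/z₀)/ln(z₁/z₀) = 33.9 × 9.6208/7.2921 = 44.7256 km/h
ΔV = 44.7256 − 33.9 = 10.8256 km/h

10.83 km/h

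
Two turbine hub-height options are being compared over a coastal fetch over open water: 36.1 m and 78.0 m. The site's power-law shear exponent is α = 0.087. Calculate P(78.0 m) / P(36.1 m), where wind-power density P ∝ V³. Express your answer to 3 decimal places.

1.223

Speed ratio: V_B/V_A = (z_B/z_A)^α = (78.0/36.1)^0.087 = (2.1607)^0.087 = 1.06932
Power-density ratio: P_B/P_A = (V_B/V_A)³ = (1.06932)³ = 1.22272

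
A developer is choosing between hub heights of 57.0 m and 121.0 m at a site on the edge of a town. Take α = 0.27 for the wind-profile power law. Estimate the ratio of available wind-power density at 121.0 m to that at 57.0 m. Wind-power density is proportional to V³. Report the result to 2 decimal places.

1.84

Speed ratio: V_B/V_A = (z_B/z_A)^α = (121.0/57.0)^0.27 = (2.1228)^0.27 = 1.22537
Power-density ratio: P_B/P_A = (V_B/V_A)³ = (1.22537)³ = 1.83991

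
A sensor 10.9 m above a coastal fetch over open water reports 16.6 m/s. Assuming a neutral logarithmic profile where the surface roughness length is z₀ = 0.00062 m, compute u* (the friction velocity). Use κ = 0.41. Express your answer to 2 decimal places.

u* ≈ 0.70 m/s

Log law: V(z) = (u*/κ) · ln(z/z₀) ⇒ u* = κ · V / ln(z/z₀)
u* = 0.41 × 16.6 / ln(10.9/0.00062) = 0.41 × 16.6 / 9.7746
   = 6.8060 / 9.7746 = 0.6963 m/s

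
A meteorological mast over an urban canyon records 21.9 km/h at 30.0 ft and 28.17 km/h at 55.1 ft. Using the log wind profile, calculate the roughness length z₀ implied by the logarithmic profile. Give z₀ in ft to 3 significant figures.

Log law: V(z) ∝ ln(z/z₀). With r = V₁/V₂ = 21.9/28.17 = 0.77742,
r · ln(z₂/z₀) = ln(z₁/z₀) ⇒ ln z₀ = (ln z₁ − r·ln z₂)/(1 − r)
ln z₀ = (3.40120 − 0.77742×4.00915) / 0.22258 = 1.2777
z₀ = exp(1.2777) = 3.588 ft

z₀ ≈ 3.59 ft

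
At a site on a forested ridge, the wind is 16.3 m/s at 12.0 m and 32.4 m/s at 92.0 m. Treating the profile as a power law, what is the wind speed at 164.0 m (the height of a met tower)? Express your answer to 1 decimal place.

39.4 m/s

First find α: α = ln(V₂/V₁)/ln(z₂/z₁) = ln(32.4/16.3)/ln(92.0/12.0) = 0.68699/2.03688 = 0.3373
Extrapolate from 92.0 m to 164.0 m: V₃ = 32.4 × (164.0/92.0)^0.3373 = 32.4 × 1.2153 = 39.3750 m/s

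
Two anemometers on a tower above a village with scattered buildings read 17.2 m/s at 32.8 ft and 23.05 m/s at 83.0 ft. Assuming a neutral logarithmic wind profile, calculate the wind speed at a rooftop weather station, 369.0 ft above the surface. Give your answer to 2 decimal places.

32.45 m/s

Log law: V ∝ ln(z/z₀). From the pair, with r = V₁/V₂ = 0.74620,
ln z₀ = (ln z₁ − r·ln z₂)/(1 − r) = (3.4904 − 0.74620×4.4188)/0.25380 = 0.7607 → z₀ = 2.140 ft
V₃ = V₁ · ln(z₃/z₀)/ln(z₁/z₀) = 17.2 × 5.1501/2.7297 = 32.4509 m/s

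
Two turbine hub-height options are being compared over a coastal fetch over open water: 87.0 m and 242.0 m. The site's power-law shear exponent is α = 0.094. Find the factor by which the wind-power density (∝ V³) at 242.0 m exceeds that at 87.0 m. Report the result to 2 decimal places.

Speed ratio: V_B/V_A = (z_B/z_A)^α = (242.0/87.0)^0.094 = (2.7816)^0.094 = 1.10094
Power-density ratio: P_B/P_A = (V_B/V_A)³ = (1.10094)³ = 1.33442

1.33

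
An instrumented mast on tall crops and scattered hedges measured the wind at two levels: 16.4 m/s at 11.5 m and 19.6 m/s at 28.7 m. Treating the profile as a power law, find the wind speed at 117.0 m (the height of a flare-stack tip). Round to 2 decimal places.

First find α: α = ln(V₂/V₁)/ln(z₂/z₁) = ln(19.6/16.4)/ln(28.7/11.5) = 0.17825/0.91455 = 0.1949
Extrapolate from 28.7 m to 117.0 m: V₃ = 19.6 × (117.0/28.7)^0.1949 = 19.6 × 1.3151 = 25.7754 m/s

25.78 m/s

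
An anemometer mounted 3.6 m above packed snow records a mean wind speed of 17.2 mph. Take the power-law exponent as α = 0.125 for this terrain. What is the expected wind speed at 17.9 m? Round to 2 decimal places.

Power-law profile: V₂ = V₁ · (z₂/z₁)^α
V₂ = 17.2 × (17.9/3.6)^0.125 = 17.2 × (4.9722)^0.125
    = 17.2 × 1.2220 = 21.0183 mph

21.02 mph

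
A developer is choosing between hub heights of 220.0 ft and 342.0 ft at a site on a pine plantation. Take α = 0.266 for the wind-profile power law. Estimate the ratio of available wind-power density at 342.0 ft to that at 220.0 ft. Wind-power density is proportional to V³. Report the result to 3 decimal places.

1.422

Speed ratio: V_B/V_A = (z_B/z_A)^α = (342.0/220.0)^0.266 = (1.5545)^0.266 = 1.12452
Power-density ratio: P_B/P_A = (V_B/V_A)³ = (1.12452)³ = 1.42200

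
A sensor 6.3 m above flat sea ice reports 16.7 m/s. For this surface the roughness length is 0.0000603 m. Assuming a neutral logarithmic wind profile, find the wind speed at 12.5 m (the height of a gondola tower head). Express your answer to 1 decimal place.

Log law: V(z) ∝ ln(z/z₀), so V₂/V₁ = ln(z₂/z₀) / ln(z₁/z₀).
ln(12.5/0.0000603) = 12.2419, ln(6.3/0.0000603) = 11.5567
V₂ = 16.7 × 12.2419/11.5567 = 16.7 × 1.0593 = 17.6901 m/s

17.7 m/s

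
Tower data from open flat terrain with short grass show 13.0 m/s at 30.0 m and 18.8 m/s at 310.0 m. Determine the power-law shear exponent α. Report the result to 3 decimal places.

α ≈ 0.158

Power law: V₂/V₁ = (z₂/z₁)^α ⇒ α = ln(V₂/V₁) / ln(z₂/z₁)
α = ln(18.8/13.0) / ln(310.0/30.0) = ln(1.4462) / ln(10.3333)
  = 0.36891 / 2.33537 = 0.15797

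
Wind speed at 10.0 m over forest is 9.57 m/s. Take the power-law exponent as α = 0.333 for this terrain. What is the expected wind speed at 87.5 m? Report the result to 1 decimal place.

19.7 m/s

Power-law profile: V₂ = V₁ · (z₂/z₁)^α
V₂ = 9.57 × (87.5/10.0)^0.333 = 9.57 × (8.7500)^0.333
    = 9.57 × 2.0592 = 19.7061 m/s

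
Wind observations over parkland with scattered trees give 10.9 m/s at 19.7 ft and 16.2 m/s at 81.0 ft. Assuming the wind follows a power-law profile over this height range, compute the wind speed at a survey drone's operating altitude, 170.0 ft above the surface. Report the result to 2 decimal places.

First find α: α = ln(V₂/V₁)/ln(z₂/z₁) = ln(16.2/10.9)/ln(81.0/19.7) = 0.39625/1.41383 = 0.2803
Extrapolate from 81.0 ft to 170.0 ft: V₃ = 16.2 × (170.0/81.0)^0.2803 = 16.2 × 1.2309 = 19.9412 m/s

19.94 m/s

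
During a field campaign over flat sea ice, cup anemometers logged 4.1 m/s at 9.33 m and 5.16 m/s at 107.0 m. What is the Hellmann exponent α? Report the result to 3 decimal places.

α ≈ 0.094

Power law: V₂/V₁ = (z₂/z₁)^α ⇒ α = ln(V₂/V₁) / ln(z₂/z₁)
α = ln(5.16/4.1) / ln(107.0/9.33) = ln(1.2585) / ln(11.4684)
  = 0.22995 / 2.43959 = 0.09426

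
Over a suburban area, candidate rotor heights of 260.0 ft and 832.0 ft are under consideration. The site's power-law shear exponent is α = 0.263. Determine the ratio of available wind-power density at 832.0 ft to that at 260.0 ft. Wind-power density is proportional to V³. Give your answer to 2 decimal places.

2.50

Speed ratio: V_B/V_A = (z_B/z_A)^α = (832.0/260.0)^0.263 = (3.2000)^0.263 = 1.35786
Power-density ratio: P_B/P_A = (V_B/V_A)³ = (1.35786)³ = 2.50359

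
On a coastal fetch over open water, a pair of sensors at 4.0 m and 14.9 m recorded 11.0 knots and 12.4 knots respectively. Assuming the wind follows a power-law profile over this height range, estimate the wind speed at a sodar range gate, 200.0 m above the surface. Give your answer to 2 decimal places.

15.71 knots

First find α: α = ln(V₂/V₁)/ln(z₂/z₁) = ln(12.4/11.0)/ln(14.9/4.0) = 0.11980/1.31507 = 0.0911
Extrapolate from 14.9 m to 200.0 m: V₃ = 12.4 × (200.0/14.9)^0.0911 = 12.4 × 1.2669 = 15.7097 knots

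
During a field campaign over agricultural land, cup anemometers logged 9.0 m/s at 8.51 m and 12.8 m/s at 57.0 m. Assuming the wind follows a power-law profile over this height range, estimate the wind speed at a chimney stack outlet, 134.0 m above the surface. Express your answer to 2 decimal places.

First find α: α = ln(V₂/V₁)/ln(z₂/z₁) = ln(12.8/9.0)/ln(57.0/8.51) = 0.35222/1.90181 = 0.1852
Extrapolate from 57.0 m to 134.0 m: V₃ = 12.8 × (134.0/57.0)^0.1852 = 12.8 × 1.1715 = 14.9956 m/s

15.00 m/s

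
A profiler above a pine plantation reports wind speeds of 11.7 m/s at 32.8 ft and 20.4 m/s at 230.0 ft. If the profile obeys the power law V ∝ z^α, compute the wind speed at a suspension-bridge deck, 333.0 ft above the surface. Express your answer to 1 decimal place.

22.7 m/s

First find α: α = ln(V₂/V₁)/ln(z₂/z₁) = ln(20.4/11.7)/ln(230.0/32.8) = 0.55595/1.94765 = 0.2854
Extrapolate from 230.0 ft to 333.0 ft: V₃ = 20.4 × (333.0/230.0)^0.2854 = 20.4 × 1.1114 = 22.6728 m/s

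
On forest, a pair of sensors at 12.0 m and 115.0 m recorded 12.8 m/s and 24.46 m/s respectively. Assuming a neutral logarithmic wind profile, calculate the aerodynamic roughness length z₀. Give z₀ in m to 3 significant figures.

z₀ ≈ 1.00 m

Log law: V(z) ∝ ln(z/z₀). With r = V₁/V₂ = 12.8/24.46 = 0.52330,
r · ln(z₂/z₀) = ln(z₁/z₀) ⇒ ln z₀ = (ln z₁ − r·ln z₂)/(1 − r)
ln z₀ = (2.48491 − 0.52330×4.74493) / 0.47670 = 0.0039
z₀ = exp(0.0039) = 1.004 m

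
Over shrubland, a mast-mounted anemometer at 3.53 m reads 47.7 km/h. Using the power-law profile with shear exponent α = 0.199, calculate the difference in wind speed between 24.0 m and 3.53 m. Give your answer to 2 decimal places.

Power law: V₂ = V₁ · (z₂/z₁)^α = 47.7 × (6.7989)^0.199 = 69.8511 km/h
ΔV = 69.8511 − 47.7 = 22.1511 km/h

22.15 km/h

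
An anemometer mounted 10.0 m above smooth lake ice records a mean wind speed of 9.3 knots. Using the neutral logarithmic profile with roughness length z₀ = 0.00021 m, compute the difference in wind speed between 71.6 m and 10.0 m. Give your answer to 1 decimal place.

1.7 knots

Log law: V₂ = V₁ · ln(z₂/z₀)/ln(z₁/z₀) = 9.3 × 12.7395/10.7710 = 10.9997 knots
ΔV = 10.9997 − 9.3 = 1.6997 knots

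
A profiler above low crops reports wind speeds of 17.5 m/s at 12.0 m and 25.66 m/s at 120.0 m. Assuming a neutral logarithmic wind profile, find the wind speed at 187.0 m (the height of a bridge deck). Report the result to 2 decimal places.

27.23 m/s

Log law: V ∝ ln(z/z₀). From the pair, with r = V₁/V₂ = 0.68200,
ln z₀ = (ln z₁ − r·ln z₂)/(1 − r) = (2.4849 − 0.68200×4.7875)/0.31800 = -2.4532 → z₀ = 0.08601 m
V₃ = V₁ · ln(z₃/z₀)/ln(z₁/z₀) = 17.5 × 7.6843/4.9381 = 27.2321 m/s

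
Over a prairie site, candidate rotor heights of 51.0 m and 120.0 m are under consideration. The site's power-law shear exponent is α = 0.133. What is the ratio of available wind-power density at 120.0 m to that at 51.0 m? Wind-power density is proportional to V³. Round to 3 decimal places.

1.407

Speed ratio: V_B/V_A = (z_B/z_A)^α = (120.0/51.0)^0.133 = (2.3529)^0.133 = 1.12053
Power-density ratio: P_B/P_A = (V_B/V_A)³ = (1.12053)³ = 1.40693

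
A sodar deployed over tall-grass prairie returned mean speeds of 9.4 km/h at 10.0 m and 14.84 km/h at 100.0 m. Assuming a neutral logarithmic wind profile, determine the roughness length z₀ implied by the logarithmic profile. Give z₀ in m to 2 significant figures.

Log law: V(z) ∝ ln(z/z₀). With r = V₁/V₂ = 9.4/14.84 = 0.63342,
r · ln(z₂/z₀) = ln(z₁/z₀) ⇒ ln z₀ = (ln z₁ − r·ln z₂)/(1 − r)
ln z₀ = (2.30259 − 0.63342×4.60517) / 0.36658 = -1.6761
z₀ = exp(-1.6761) = 0.1871 m

z₀ ≈ 0.19 m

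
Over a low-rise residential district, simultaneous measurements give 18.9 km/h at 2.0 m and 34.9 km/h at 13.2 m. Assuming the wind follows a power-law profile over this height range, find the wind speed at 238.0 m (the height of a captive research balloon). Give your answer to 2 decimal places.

89.34 km/h

First find α: α = ln(V₂/V₁)/ln(z₂/z₁) = ln(34.9/18.9)/ln(13.2/2.0) = 0.61332/1.88707 = 0.3250
Extrapolate from 13.2 m to 238.0 m: V₃ = 34.9 × (238.0/13.2)^0.3250 = 34.9 × 2.5599 = 89.3397 km/h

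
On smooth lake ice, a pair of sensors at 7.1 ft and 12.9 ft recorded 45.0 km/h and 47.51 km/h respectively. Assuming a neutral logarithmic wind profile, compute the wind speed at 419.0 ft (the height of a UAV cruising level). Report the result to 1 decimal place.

Log law: V ∝ ln(z/z₀). From the pair, with r = V₁/V₂ = 0.94717,
ln z₀ = (ln z₁ − r·ln z₂)/(1 − r) = (1.9601 − 0.94717×2.5572)/0.05283 = -8.7455 → z₀ = 0.0001592 ft
V₃ = V₁ · ln(z₃/z₀)/ln(z₁/z₀) = 45.0 × 14.7833/10.7056 = 62.1406 km/h

62.1 km/h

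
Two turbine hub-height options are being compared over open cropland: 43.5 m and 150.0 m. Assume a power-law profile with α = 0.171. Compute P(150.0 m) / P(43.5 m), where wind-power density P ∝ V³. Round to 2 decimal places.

1.89

Speed ratio: V_B/V_A = (z_B/z_A)^α = (150.0/43.5)^0.171 = (3.4483)^0.171 = 1.23575
Power-density ratio: P_B/P_A = (V_B/V_A)³ = (1.23575)³ = 1.88708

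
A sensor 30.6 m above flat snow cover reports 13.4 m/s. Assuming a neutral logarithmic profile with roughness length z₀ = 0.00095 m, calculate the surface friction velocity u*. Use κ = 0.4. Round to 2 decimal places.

Log law: V(z) = (u*/κ) · ln(z/z₀) ⇒ u* = κ · V / ln(z/z₀)
u* = 0.4 × 13.4 / ln(30.6/0.00095) = 0.4 × 13.4 / 10.3800
   = 5.3600 / 10.3800 = 0.5164 m/s

u* ≈ 0.52 m/s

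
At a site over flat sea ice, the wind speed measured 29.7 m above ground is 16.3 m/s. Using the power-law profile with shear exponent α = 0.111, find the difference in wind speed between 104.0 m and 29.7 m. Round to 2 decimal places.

Power law: V₂ = V₁ · (z₂/z₁)^α = 16.3 × (3.5017)^0.111 = 18.7328 m/s
ΔV = 18.7328 − 16.3 = 2.4328 m/s

2.43 m/s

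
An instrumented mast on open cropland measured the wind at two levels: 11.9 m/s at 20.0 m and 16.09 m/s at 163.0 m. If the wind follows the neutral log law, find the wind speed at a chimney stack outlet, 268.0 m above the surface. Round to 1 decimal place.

17.1 m/s

Log law: V ∝ ln(z/z₀). From the pair, with r = V₁/V₂ = 0.73959,
ln z₀ = (ln z₁ − r·ln z₂)/(1 − r) = (2.9957 − 0.73959×5.0938)/0.26041 = -2.9628 → z₀ = 0.05167 m
V₃ = V₁ · ln(z₃/z₀)/ln(z₁/z₀) = 11.9 × 8.5538/5.9586 = 17.0830 m/s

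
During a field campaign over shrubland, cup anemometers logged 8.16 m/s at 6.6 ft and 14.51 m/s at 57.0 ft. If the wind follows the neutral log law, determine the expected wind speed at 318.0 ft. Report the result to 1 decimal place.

Log law: V ∝ ln(z/z₀). From the pair, with r = V₁/V₂ = 0.56237,
ln z₀ = (ln z₁ − r·ln z₂)/(1 − r) = (1.8871 − 0.56237×4.0431)/0.43763 = -0.8835 → z₀ = 0.4134 ft
V₃ = V₁ · ln(z₃/z₀)/ln(z₁/z₀) = 8.16 × 6.6455/2.7705 = 19.5730 m/s

19.6 m/s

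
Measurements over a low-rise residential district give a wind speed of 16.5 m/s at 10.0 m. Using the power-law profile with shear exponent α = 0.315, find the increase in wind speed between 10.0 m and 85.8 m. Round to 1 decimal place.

16.0 m/s

Power law: V₂ = V₁ · (z₂/z₁)^α = 16.5 × (8.5800)^0.315 = 32.4737 m/s
ΔV = 32.4737 − 16.5 = 15.9737 m/s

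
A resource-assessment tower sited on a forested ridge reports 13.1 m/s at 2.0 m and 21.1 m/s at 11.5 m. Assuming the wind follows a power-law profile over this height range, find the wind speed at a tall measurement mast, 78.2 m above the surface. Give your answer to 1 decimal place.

First find α: α = ln(V₂/V₁)/ln(z₂/z₁) = ln(21.1/13.1)/ln(11.5/2.0) = 0.47666/1.74920 = 0.2725
Extrapolate from 11.5 m to 78.2 m: V₃ = 21.1 × (78.2/11.5)^0.2725 = 21.1 × 1.6860 = 35.5748 m/s

35.6 m/s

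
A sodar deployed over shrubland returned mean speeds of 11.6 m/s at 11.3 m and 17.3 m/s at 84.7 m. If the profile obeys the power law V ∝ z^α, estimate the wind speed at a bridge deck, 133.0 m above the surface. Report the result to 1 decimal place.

First find α: α = ln(V₂/V₁)/ln(z₂/z₁) = ln(17.3/11.6)/ln(84.7/11.3) = 0.39970/2.01431 = 0.1984
Extrapolate from 84.7 m to 133.0 m: V₃ = 17.3 × (133.0/84.7)^0.1984 = 17.3 × 1.0937 = 18.9205 m/s

18.9 m/s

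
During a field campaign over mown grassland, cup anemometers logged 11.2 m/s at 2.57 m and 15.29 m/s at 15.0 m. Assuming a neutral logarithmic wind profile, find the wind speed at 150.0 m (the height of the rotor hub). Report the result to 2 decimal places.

Log law: V ∝ ln(z/z₀). From the pair, with r = V₁/V₂ = 0.73250,
ln z₀ = (ln z₁ − r·ln z₂)/(1 − r) = (0.9439 − 0.73250×2.7081)/0.26750 = -3.8870 → z₀ = 0.02051 m
V₃ = V₁ · ln(z₃/z₀)/ln(z₁/z₀) = 11.2 × 8.8976/4.8309 = 20.6283 m/s

20.63 m/s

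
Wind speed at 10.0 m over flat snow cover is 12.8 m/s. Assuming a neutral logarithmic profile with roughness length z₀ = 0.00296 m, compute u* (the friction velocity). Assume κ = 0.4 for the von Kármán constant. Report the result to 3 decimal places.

u* ≈ 0.630 m/s

Log law: V(z) = (u*/κ) · ln(z/z₀) ⇒ u* = κ · V / ln(z/z₀)
u* = 0.4 × 12.8 / ln(10.0/0.00296) = 0.4 × 12.8 / 8.1252
   = 5.1200 / 8.1252 = 0.6301 m/s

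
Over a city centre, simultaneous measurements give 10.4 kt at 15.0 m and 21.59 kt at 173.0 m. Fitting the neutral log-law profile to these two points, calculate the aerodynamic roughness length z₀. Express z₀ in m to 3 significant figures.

z₀ ≈ 1.55 m

Log law: V(z) ∝ ln(z/z₀). With r = V₁/V₂ = 10.4/21.59 = 0.48170,
r · ln(z₂/z₀) = ln(z₁/z₀) ⇒ ln z₀ = (ln z₁ − r·ln z₂)/(1 − r)
ln z₀ = (2.70805 − 0.48170×5.15329) / 0.51830 = 0.4354
z₀ = exp(0.4354) = 1.546 m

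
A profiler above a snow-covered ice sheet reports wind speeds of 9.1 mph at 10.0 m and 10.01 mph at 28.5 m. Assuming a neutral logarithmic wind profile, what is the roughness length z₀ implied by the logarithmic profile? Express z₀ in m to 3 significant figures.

z₀ ≈ 0.000283 m

Log law: V(z) ∝ ln(z/z₀). With r = V₁/V₂ = 9.1/10.01 = 0.90909,
r · ln(z₂/z₀) = ln(z₁/z₀) ⇒ ln z₀ = (ln z₁ − r·ln z₂)/(1 − r)
ln z₀ = (2.30259 − 0.90909×3.34990) / 0.09091 = -8.1706
z₀ = exp(-8.1706) = 0.0002828 m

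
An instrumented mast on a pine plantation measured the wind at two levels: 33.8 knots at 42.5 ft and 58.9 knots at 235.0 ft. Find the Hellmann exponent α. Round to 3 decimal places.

Power law: V₂/V₁ = (z₂/z₁)^α ⇒ α = ln(V₂/V₁) / ln(z₂/z₁)
α = ln(58.9/33.8) / ln(235.0/42.5) = ln(1.7426) / ln(5.5294)
  = 0.55538 / 1.71008 = 0.32477

α ≈ 0.325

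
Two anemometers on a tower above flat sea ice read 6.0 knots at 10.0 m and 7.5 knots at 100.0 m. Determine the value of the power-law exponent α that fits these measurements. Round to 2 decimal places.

Power law: V₂/V₁ = (z₂/z₁)^α ⇒ α = ln(V₂/V₁) / ln(z₂/z₁)
α = ln(7.5/6.0) / ln(100.0/10.0) = ln(1.2500) / ln(10.0000)
  = 0.22314 / 2.30259 = 0.09691

α ≈ 0.10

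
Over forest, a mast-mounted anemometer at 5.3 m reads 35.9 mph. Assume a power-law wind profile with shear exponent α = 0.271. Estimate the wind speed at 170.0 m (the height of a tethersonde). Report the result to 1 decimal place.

Power-law profile: V₂ = V₁ · (z₂/z₁)^α
V₂ = 35.9 × (170.0/5.3)^0.271 = 35.9 × (32.0755)^0.271
    = 35.9 × 2.5596 = 91.8898 mph

91.9 mph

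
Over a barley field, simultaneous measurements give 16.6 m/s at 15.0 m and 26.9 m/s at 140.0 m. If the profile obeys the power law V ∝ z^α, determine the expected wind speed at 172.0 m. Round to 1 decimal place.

First find α: α = ln(V₂/V₁)/ln(z₂/z₁) = ln(26.9/16.6)/ln(140.0/15.0) = 0.48272/2.23359 = 0.2161
Extrapolate from 140.0 m to 172.0 m: V₃ = 26.9 × (172.0/140.0)^0.2161 = 26.9 × 1.0455 = 28.1238 m/s

28.1 m/s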